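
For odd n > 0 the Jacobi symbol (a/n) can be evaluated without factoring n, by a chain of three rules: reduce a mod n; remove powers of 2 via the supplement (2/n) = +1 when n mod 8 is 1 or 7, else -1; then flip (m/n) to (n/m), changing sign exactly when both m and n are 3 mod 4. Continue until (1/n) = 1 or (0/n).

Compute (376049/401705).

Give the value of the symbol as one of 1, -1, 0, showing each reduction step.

-1

reciprocity: (376049/401705) = +1·(401705/376049) since 376049 mod 4 = 1, 401705 mod 4 = 1; sign now +1
(401705/376049) = (25656/376049)   [reduce mod 376049]
25656 = 2^3·3207; (2/376049) = +1 since 376049 mod 8 = 1, so (25656/376049) = (+1)^3·(3207/376049); sign now +1
reciprocity: (3207/376049) = +1·(376049/3207) since 3207 mod 4 = 3, 376049 mod 4 = 1; sign now +1
(376049/3207) = (830/3207)   [reduce mod 3207]
830 = 2^1·415; (2/3207) = +1 since 3207 mod 8 = 7, so (830/3207) = (+1)^1·(415/3207); sign now +1
reciprocity: (415/3207) = -1·(3207/415) since 415 mod 4 = 3, 3207 mod 4 = 3; sign now -1
(3207/415) = (302/415)   [reduce mod 415]
302 = 2^1·151; (2/415) = +1 since 415 mod 8 = 7, so (302/415) = (+1)^1·(151/415); sign now -1
reciprocity: (151/415) = -1·(415/151) since 151 mod 4 = 3, 415 mod 4 = 3; sign now +1
(415/151) = (113/151)   [reduce mod 151]
reciprocity: (113/151) = +1·(151/113) since 113 mod 4 = 1, 151 mod 4 = 3; sign now +1
(151/113) = (38/113)   [reduce mod 113]
38 = 2^1·19; (2/113) = +1 since 113 mod 8 = 1, so (38/113) = (+1)^1·(19/113); sign now +1
reciprocity: (19/113) = +1·(113/19) since 19 mod 4 = 3, 113 mod 4 = 1; sign now +1
(113/19) = (18/19)   [reduce mod 19]
18 = 2^1·9; (2/19) = -1 since 19 mod 8 = 3, so (18/19) = (-1)^1·(9/19); sign now -1
reciprocity: (9/19) = +1·(19/9) since 9 mod 4 = 1, 19 mod 4 = 3; sign now -1
(19/9) = (1/9)   [reduce mod 9]
(1/9) = 1; final value = sign = -1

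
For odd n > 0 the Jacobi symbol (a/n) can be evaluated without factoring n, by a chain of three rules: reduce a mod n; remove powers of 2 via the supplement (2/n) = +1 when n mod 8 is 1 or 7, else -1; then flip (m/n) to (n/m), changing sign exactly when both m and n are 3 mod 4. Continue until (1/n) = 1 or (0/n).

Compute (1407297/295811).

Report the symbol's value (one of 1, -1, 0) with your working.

(1407297/295811): 1407297 mod 295811 = 224053, so (1407297/295811) = (224053/295811)
flip (224053/295811) -> (295811/224053): both odd, 224053 mod 4 = 1, 295811 mod 4 = 3, so the flip contributes +1; sign now +1
(295811/224053): 295811 mod 224053 = 71758, so (295811/224053) = (71758/224053)
factor out 2^1: 71758 = 2^1·35879; with 224053 mod 8 = 5, (2/224053) = -1; sign now -1; continue with (35879/224053)
flip (35879/224053) -> (224053/35879): both odd, 35879 mod 4 = 3, 224053 mod 4 = 1, so the flip contributes +1; sign now -1
(224053/35879): 224053 mod 35879 = 8779, so (224053/35879) = (8779/35879)
flip (8779/35879) -> (35879/8779): both odd, 8779 mod 4 = 3, 35879 mod 4 = 3, so the flip contributes -1; sign now +1
(35879/8779): 35879 mod 8779 = 763, so (35879/8779) = (763/8779)
flip (763/8779) -> (8779/763): both odd, 763 mod 4 = 3, 8779 mod 4 = 3, so the flip contributes -1; sign now -1
(8779/763): 8779 mod 763 = 386, so (8779/763) = (386/763)
factor out 2^1: 386 = 2^1·193; with 763 mod 8 = 3, (2/763) = -1; sign now +1; continue with (193/763)
flip (193/763) -> (763/193): both odd, 193 mod 4 = 1, 763 mod 4 = 3, so the flip contributes +1; sign now +1
(763/193): 763 mod 193 = 184, so (763/193) = (184/193)
factor out 2^3: 184 = 2^3·23; with 193 mod 8 = 1, (2/193) = +1; sign now +1; continue with (23/193)
flip (23/193) -> (193/23): both odd, 23 mod 4 = 3, 193 mod 4 = 1, so the flip contributes +1; sign now +1
(193/23): 193 mod 23 = 9, so (193/23) = (9/23)
flip (9/23) -> (23/9): both odd, 9 mod 4 = 1, 23 mod 4 = 3, so the flip contributes +1; sign now +1
(23/9): 23 mod 9 = 5, so (23/9) = (5/9)
flip (5/9) -> (9/5): both odd, 5 mod 4 = 1, 9 mod 4 = 1, so the flip contributes +1; sign now +1
(9/5): 9 mod 5 = 4, so (9/5) = (4/5)
factor out 2^2: 4 = 2^2·1; with 5 mod 8 = 5, (2/5) = -1; sign now +1; continue with (1/5)
reached (1/5) = 1, so the symbol is +1

1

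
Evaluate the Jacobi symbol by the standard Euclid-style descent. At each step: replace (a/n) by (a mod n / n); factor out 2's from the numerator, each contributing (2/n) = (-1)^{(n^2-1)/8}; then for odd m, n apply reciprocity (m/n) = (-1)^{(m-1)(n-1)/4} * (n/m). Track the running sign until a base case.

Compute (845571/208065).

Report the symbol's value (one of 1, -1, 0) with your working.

(845571/208065): 845571 mod 208065 = 13311, so (845571/208065) = (13311/208065)
flip (13311/208065) -> (208065/13311): both odd, 13311 mod 4 = 3, 208065 mod 4 = 1, so the flip contributes +1; sign now +1
(208065/13311): 208065 mod 13311 = 8400, so (208065/13311) = (8400/13311)
factor out 2^4: 8400 = 2^4·525; with 13311 mod 8 = 7, (2/13311) = +1; sign now +1; continue with (525/13311)
flip (525/13311) -> (13311/525): both odd, 525 mod 4 = 1, 13311 mod 4 = 3, so the flip contributes +1; sign now +1
(13311/525): 13311 mod 525 = 186, so (13311/525) = (186/525)
factor out 2^1: 186 = 2^1·93; with 525 mod 8 = 5, (2/525) = -1; sign now -1; continue with (93/525)
flip (93/525) -> (525/93): both odd, 93 mod 4 = 1, 525 mod 4 = 1, so the flip contributes +1; sign now -1
(525/93): 525 mod 93 = 60, so (525/93) = (60/93)
factor out 2^2: 60 = 2^2·15; with 93 mod 8 = 5, (2/93) = -1; sign now -1; continue with (15/93)
flip (15/93) -> (93/15): both odd, 15 mod 4 = 3, 93 mod 4 = 1, so the flip contributes +1; sign now -1
(93/15): 93 mod 15 = 3, so (93/15) = (3/15)
flip (3/15) -> (15/3): both odd, 3 mod 4 = 3, 15 mod 4 = 3, so the flip contributes -1; sign now +1
(15/3): 15 mod 3 = 0, so (15/3) = (0/3)
reached (0/3); gcd(a, n) > 1, so (0/3) = 0 and the symbol is 0

0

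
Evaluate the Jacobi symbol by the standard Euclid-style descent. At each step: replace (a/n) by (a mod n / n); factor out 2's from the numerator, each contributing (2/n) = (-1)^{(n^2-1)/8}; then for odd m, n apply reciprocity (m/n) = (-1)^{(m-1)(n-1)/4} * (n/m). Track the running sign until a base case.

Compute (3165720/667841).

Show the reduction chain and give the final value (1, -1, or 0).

(3165720/667841): 3165720 mod 667841 = 494356, so (3165720/667841) = (494356/667841)
factor out 2^2: 494356 = 2^2·123589; with 667841 mod 8 = 1, (2/667841) = +1; sign now +1; continue with (123589/667841)
flip (123589/667841) -> (667841/123589): both odd, 123589 mod 4 = 1, 667841 mod 4 = 1, so the flip contributes +1; sign now +1
(667841/123589): 667841 mod 123589 = 49896, so (667841/123589) = (49896/123589)
factor out 2^3: 49896 = 2^3·6237; with 123589 mod 8 = 5, (2/123589) = -1; sign now -1; continue with (6237/123589)
flip (6237/123589) -> (123589/6237): both odd, 6237 mod 4 = 1, 123589 mod 4 = 1, so the flip contributes +1; sign now -1
(123589/6237): 123589 mod 6237 = 5086, so (123589/6237) = (5086/6237)
factor out 2^1: 5086 = 2^1·2543; with 6237 mod 8 = 5, (2/6237) = -1; sign now +1; continue with (2543/6237)
flip (2543/6237) -> (6237/2543): both odd, 2543 mod 4 = 3, 6237 mod 4 = 1, so the flip contributes +1; sign now +1
(6237/2543): 6237 mod 2543 = 1151, so (6237/2543) = (1151/2543)
flip (1151/2543) -> (2543/1151): both odd, 1151 mod 4 = 3, 2543 mod 4 = 3, so the flip contributes -1; sign now -1
(2543/1151): 2543 mod 1151 = 241, so (2543/1151) = (241/1151)
flip (241/1151) -> (1151/241): both odd, 241 mod 4 = 1, 1151 mod 4 = 3, so the flip contributes +1; sign now -1
(1151/241): 1151 mod 241 = 187, so (1151/241) = (187/241)
flip (187/241) -> (241/187): both odd, 187 mod 4 = 3, 241 mod 4 = 1, so the flip contributes +1; sign now -1
(241/187): 241 mod 187 = 54, so (241/187) = (54/187)
factor out 2^1: 54 = 2^1·27; with 187 mod 8 = 3, (2/187) = -1; sign now +1; continue with (27/187)
flip (27/187) -> (187/27): both odd, 27 mod 4 = 3, 187 mod 4 = 3, so the flip contributes -1; sign now -1
(187/27): 187 mod 27 = 25, so (187/27) = (25/27)
flip (25/27) -> (27/25): both odd, 25 mod 4 = 1, 27 mod 4 = 3, so the flip contributes +1; sign now -1
(27/25): 27 mod 25 = 2, so (27/25) = (2/25)
factor out 2^1: 2 = 2^1·1; with 25 mod 8 = 1, (2/25) = +1; sign now -1; continue with (1/25)
reached (1/25) = 1, so the symbol is -1

-1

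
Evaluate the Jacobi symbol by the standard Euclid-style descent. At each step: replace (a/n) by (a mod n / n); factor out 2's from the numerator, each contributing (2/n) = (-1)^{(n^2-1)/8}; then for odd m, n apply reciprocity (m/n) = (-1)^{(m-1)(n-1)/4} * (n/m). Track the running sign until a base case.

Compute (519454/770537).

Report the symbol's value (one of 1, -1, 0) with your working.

factor out 2^1: 519454 = 2^1·259727; with 770537 mod 8 = 1, (2/770537) = +1; sign now +1; continue with (259727/770537)
flip (259727/770537) -> (770537/259727): both odd, 259727 mod 4 = 3, 770537 mod 4 = 1, so the flip contributes +1; sign now +1
(770537/259727): 770537 mod 259727 = 251083, so (770537/259727) = (251083/259727)
flip (251083/259727) -> (259727/251083): both odd, 251083 mod 4 = 3, 259727 mod 4 = 3, so the flip contributes -1; sign now -1
(259727/251083): 259727 mod 251083 = 8644, so (259727/251083) = (8644/251083)
factor out 2^2: 8644 = 2^2·2161; with 251083 mod 8 = 3, (2/251083) = -1; sign now -1; continue with (2161/251083)
flip (2161/251083) -> (251083/2161): both odd, 2161 mod 4 = 1, 251083 mod 4 = 3, so the flip contributes +1; sign now -1
(251083/2161): 251083 mod 2161 = 407, so (251083/2161) = (407/2161)
flip (407/2161) -> (2161/407): both odd, 407 mod 4 = 3, 2161 mod 4 = 1, so the flip contributes +1; sign now -1
(2161/407): 2161 mod 407 = 126, so (2161/407) = (126/407)
factor out 2^1: 126 = 2^1·63; with 407 mod 8 = 7, (2/407) = +1; sign now -1; continue with (63/407)
flip (63/407) -> (407/63): both odd, 63 mod 4 = 3, 407 mod 4 = 3, so the flip contributes -1; sign now +1
(407/63): 407 mod 63 = 29, so (407/63) = (29/63)
flip (29/63) -> (63/29): both odd, 29 mod 4 = 1, 63 mod 4 = 3, so the flip contributes +1; sign now +1
(63/29): 63 mod 29 = 5, so (63/29) = (5/29)
flip (5/29) -> (29/5): both odd, 5 mod 4 = 1, 29 mod 4 = 1, so the flip contributes +1; sign now +1
(29/5): 29 mod 5 = 4, so (29/5) = (4/5)
factor out 2^2: 4 = 2^2·1; with 5 mod 8 = 5, (2/5) = -1; sign now +1; continue with (1/5)
reached (1/5) = 1, so the symbol is +1

1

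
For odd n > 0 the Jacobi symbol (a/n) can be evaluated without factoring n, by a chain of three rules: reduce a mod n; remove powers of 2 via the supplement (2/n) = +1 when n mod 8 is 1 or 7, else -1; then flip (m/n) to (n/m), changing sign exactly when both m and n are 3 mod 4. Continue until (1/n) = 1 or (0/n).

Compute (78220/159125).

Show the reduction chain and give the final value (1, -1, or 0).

0

78220 = 2^2·19555; (2/159125) = -1 since 159125 mod 8 = 5, so (78220/159125) = (-1)^2·(19555/159125); sign now +1
reciprocity: (19555/159125) = +1·(159125/19555) since 19555 mod 4 = 3, 159125 mod 4 = 1; sign now +1
(159125/19555) = (2685/19555)   [reduce mod 19555]
reciprocity: (2685/19555) = +1·(19555/2685) since 2685 mod 4 = 1, 19555 mod 4 = 3; sign now +1
(19555/2685) = (760/2685)   [reduce mod 2685]
760 = 2^3·95; (2/2685) = -1 since 2685 mod 8 = 5, so (760/2685) = (-1)^3·(95/2685); sign now -1
reciprocity: (95/2685) = +1·(2685/95) since 95 mod 4 = 3, 2685 mod 4 = 1; sign now -1
(2685/95) = (25/95)   [reduce mod 95]
reciprocity: (25/95) = +1·(95/25) since 25 mod 4 = 1, 95 mod 4 = 3; sign now -1
(95/25) = (20/25)   [reduce mod 25]
20 = 2^2·5; (2/25) = +1 since 25 mod 8 = 1, so (20/25) = (+1)^2·(5/25); sign now -1
reciprocity: (5/25) = +1·(25/5) since 5 mod 4 = 1, 25 mod 4 = 1; sign now -1
(25/5) = (0/5)   [reduce mod 5]
(0/5) = 0   [gcd(a, n) > 1]; final value = 0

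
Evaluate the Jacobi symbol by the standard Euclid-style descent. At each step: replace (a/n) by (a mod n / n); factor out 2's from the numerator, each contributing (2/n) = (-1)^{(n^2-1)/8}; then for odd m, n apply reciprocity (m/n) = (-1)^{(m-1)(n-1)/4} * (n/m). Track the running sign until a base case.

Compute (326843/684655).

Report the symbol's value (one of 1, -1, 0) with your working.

reciprocity: (326843/684655) = -1·(684655/326843) since 326843 mod 4 = 3, 684655 mod 4 = 3; sign now -1
(684655/326843) = (30969/326843)   [reduce mod 326843]
reciprocity: (30969/326843) = +1·(326843/30969) since 30969 mod 4 = 1, 326843 mod 4 = 3; sign now -1
(326843/30969) = (17153/30969)   [reduce mod 30969]
reciprocity: (17153/30969) = +1·(30969/17153) since 17153 mod 4 = 1, 30969 mod 4 = 1; sign now -1
(30969/17153) = (13816/17153)   [reduce mod 17153]
13816 = 2^3·1727; (2/17153) = +1 since 17153 mod 8 = 1, so (13816/17153) = (+1)^3·(1727/17153); sign now -1
reciprocity: (1727/17153) = +1·(17153/1727) since 1727 mod 4 = 3, 17153 mod 4 = 1; sign now -1
(17153/1727) = (1610/1727)   [reduce mod 1727]
1610 = 2^1·805; (2/1727) = +1 since 1727 mod 8 = 7, so (1610/1727) = (+1)^1·(805/1727); sign now -1
reciprocity: (805/1727) = +1·(1727/805) since 805 mod 4 = 1, 1727 mod 4 = 3; sign now -1
(1727/805) = (117/805)   [reduce mod 805]
reciprocity: (117/805) = +1·(805/117) since 117 mod 4 = 1, 805 mod 4 = 1; sign now -1
(805/117) = (103/117)   [reduce mod 117]
reciprocity: (103/117) = +1·(117/103) since 103 mod 4 = 3, 117 mod 4 = 1; sign now -1
(117/103) = (14/103)   [reduce mod 103]
14 = 2^1·7; (2/103) = +1 since 103 mod 8 = 7, so (14/103) = (+1)^1·(7/103); sign now -1
reciprocity: (7/103) = -1·(103/7) since 7 mod 4 = 3, 103 mod 4 = 3; sign now +1
(103/7) = (5/7)   [reduce mod 7]
reciprocity: (5/7) = +1·(7/5) since 5 mod 4 = 1, 7 mod 4 = 3; sign now +1
(7/5) = (2/5)   [reduce mod 5]
2 = 2^1·1; (2/5) = -1 since 5 mod 8 = 5, so (2/5) = (-1)^1·(1/5); sign now -1
(1/5) = 1; final value = sign = -1

-1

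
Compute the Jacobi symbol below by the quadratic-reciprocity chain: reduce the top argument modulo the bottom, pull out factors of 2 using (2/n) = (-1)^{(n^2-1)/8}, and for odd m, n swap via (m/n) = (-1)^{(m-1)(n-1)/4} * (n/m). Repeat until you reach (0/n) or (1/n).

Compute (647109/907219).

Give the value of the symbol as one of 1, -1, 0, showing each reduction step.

-1

flip (647109/907219) -> (907219/647109): both odd, 647109 mod 4 = 1, 907219 mod 4 = 3, so the flip contributes +1; sign now +1
(907219/647109): 907219 mod 647109 = 260110, so (907219/647109) = (260110/647109)
factor out 2^1: 260110 = 2^1·130055; with 647109 mod 8 = 5, (2/647109) = -1; sign now -1; continue with (130055/647109)
flip (130055/647109) -> (647109/130055): both odd, 130055 mod 4 = 3, 647109 mod 4 = 1, so the flip contributes +1; sign now -1
(647109/130055): 647109 mod 130055 = 126889, so (647109/130055) = (126889/130055)
flip (126889/130055) -> (130055/126889): both odd, 126889 mod 4 = 1, 130055 mod 4 = 3, so the flip contributes +1; sign now -1
(130055/126889): 130055 mod 126889 = 3166, so (130055/126889) = (3166/126889)
factor out 2^1: 3166 = 2^1·1583; with 126889 mod 8 = 1, (2/126889) = +1; sign now -1; continue with (1583/126889)
flip (1583/126889) -> (126889/1583): both odd, 1583 mod 4 = 3, 126889 mod 4 = 1, so the flip contributes +1; sign now -1
(126889/1583): 126889 mod 1583 = 249, so (126889/1583) = (249/1583)
flip (249/1583) -> (1583/249): both odd, 249 mod 4 = 1, 1583 mod 4 = 3, so the flip contributes +1; sign now -1
(1583/249): 1583 mod 249 = 89, so (1583/249) = (89/249)
flip (89/249) -> (249/89): both odd, 89 mod 4 = 1, 249 mod 4 = 1, so the flip contributes +1; sign now -1
(249/89): 249 mod 89 = 71, so (249/89) = (71/89)
flip (71/89) -> (89/71): both odd, 71 mod 4 = 3, 89 mod 4 = 1, so the flip contributes +1; sign now -1
(89/71): 89 mod 71 = 18, so (89/71) = (18/71)
factor out 2^1: 18 = 2^1·9; with 71 mod 8 = 7, (2/71) = +1; sign now -1; continue with (9/71)
flip (9/71) -> (71/9): both odd, 9 mod 4 = 1, 71 mod 4 = 3, so the flip contributes +1; sign now -1
(71/9): 71 mod 9 = 8, so (71/9) = (8/9)
factor out 2^3: 8 = 2^3·1; with 9 mod 8 = 1, (2/9) = +1; sign now -1; continue with (1/9)
reached (1/9) = 1, so the symbol is -1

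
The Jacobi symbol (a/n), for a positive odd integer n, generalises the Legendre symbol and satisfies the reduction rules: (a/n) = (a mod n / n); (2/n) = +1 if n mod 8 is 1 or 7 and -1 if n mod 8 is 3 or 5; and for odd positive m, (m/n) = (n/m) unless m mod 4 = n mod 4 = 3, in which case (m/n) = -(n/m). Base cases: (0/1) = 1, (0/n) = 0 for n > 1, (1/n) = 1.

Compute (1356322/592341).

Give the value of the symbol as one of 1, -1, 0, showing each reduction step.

(1356322/592341) = (171640/592341)   [reduce mod 592341]
171640 = 2^3·21455; (2/592341) = -1 since 592341 mod 8 = 5, so (171640/592341) = (-1)^3·(21455/592341); sign now -1
reciprocity: (21455/592341) = +1·(592341/21455) since 21455 mod 4 = 3, 592341 mod 4 = 1; sign now -1
(592341/21455) = (13056/21455)   [reduce mod 21455]
13056 = 2^8·51; (2/21455) = +1 since 21455 mod 8 = 7, so (13056/21455) = (+1)^8·(51/21455); sign now -1
reciprocity: (51/21455) = -1·(21455/51) since 51 mod 4 = 3, 21455 mod 4 = 3; sign now +1
(21455/51) = (35/51)   [reduce mod 51]
reciprocity: (35/51) = -1·(51/35) since 35 mod 4 = 3, 51 mod 4 = 3; sign now -1
(51/35) = (16/35)   [reduce mod 35]
16 = 2^4·1; (2/35) = -1 since 35 mod 8 = 3, so (16/35) = (-1)^4·(1/35); sign now -1
(1/35) = 1; final value = sign = -1

-1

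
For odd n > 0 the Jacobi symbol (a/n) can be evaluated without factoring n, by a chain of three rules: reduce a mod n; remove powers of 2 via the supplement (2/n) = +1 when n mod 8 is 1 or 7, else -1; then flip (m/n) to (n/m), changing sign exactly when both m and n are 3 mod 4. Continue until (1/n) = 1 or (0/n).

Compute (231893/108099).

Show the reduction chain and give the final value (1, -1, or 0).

1

(231893/108099): 231893 mod 108099 = 15695, so (231893/108099) = (15695/108099)
flip (15695/108099) -> (108099/15695): both odd, 15695 mod 4 = 3, 108099 mod 4 = 3, so the flip contributes -1; sign now -1
(108099/15695): 108099 mod 15695 = 13929, so (108099/15695) = (13929/15695)
flip (13929/15695) -> (15695/13929): both odd, 13929 mod 4 = 1, 15695 mod 4 = 3, so the flip contributes +1; sign now -1
(15695/13929): 15695 mod 13929 = 1766, so (15695/13929) = (1766/13929)
factor out 2^1: 1766 = 2^1·883; with 13929 mod 8 = 1, (2/13929) = +1; sign now -1; continue with (883/13929)
flip (883/13929) -> (13929/883): both odd, 883 mod 4 = 3, 13929 mod 4 = 1, so the flip contributes +1; sign now -1
(13929/883): 13929 mod 883 = 684, so (13929/883) = (684/883)
factor out 2^2: 684 = 2^2·171; with 883 mod 8 = 3, (2/883) = -1; sign now -1; continue with (171/883)
flip (171/883) -> (883/171): both odd, 171 mod 4 = 3, 883 mod 4 = 3, so the flip contributes -1; sign now +1
(883/171): 883 mod 171 = 28, so (883/171) = (28/171)
factor out 2^2: 28 = 2^2·7; with 171 mod 8 = 3, (2/171) = -1; sign now +1; continue with (7/171)
flip (7/171) -> (171/7): both odd, 7 mod 4 = 3, 171 mod 4 = 3, so the flip contributes -1; sign now -1
(171/7): 171 mod 7 = 3, so (171/7) = (3/7)
flip (3/7) -> (7/3): both odd, 3 mod 4 = 3, 7 mod 4 = 3, so the flip contributes -1; sign now +1
(7/3): 7 mod 3 = 1, so (7/3) = (1/3)
reached (1/3) = 1, so the symbol is +1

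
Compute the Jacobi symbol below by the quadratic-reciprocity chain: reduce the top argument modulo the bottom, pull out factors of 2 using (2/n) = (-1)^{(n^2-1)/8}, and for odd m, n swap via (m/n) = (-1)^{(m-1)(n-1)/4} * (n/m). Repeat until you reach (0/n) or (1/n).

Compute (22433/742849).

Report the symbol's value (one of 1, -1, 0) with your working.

-1

reciprocity: (22433/742849) = +1·(742849/22433) since 22433 mod 4 = 1, 742849 mod 4 = 1; sign now +1
(742849/22433) = (2560/22433)   [reduce mod 22433]
2560 = 2^9·5; (2/22433) = +1 since 22433 mod 8 = 1, so (2560/22433) = (+1)^9·(5/22433); sign now +1
reciprocity: (5/22433) = +1·(22433/5) since 5 mod 4 = 1, 22433 mod 4 = 1; sign now +1
(22433/5) = (3/5)   [reduce mod 5]
reciprocity: (3/5) = +1·(5/3) since 3 mod 4 = 3, 5 mod 4 = 1; sign now +1
(5/3) = (2/3)   [reduce mod 3]
2 = 2^1·1; (2/3) = -1 since 3 mod 8 = 3, so (2/3) = (-1)^1·(1/3); sign now -1
(1/3) = 1; final value = sign = -1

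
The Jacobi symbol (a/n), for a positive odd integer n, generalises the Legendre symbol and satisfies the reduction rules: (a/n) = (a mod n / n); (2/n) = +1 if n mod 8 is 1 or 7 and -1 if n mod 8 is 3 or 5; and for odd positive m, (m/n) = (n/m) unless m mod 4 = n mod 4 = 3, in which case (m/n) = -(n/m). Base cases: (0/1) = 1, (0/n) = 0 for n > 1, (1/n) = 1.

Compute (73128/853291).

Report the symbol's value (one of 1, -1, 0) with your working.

1

73128 = 2^3·9141; (2/853291) = -1 since 853291 mod 8 = 3, so (73128/853291) = (-1)^3·(9141/853291); sign now -1
reciprocity: (9141/853291) = +1·(853291/9141) since 9141 mod 4 = 1, 853291 mod 4 = 3; sign now -1
(853291/9141) = (3178/9141)   [reduce mod 9141]
3178 = 2^1·1589; (2/9141) = -1 since 9141 mod 8 = 5, so (3178/9141) = (-1)^1·(1589/9141); sign now +1
reciprocity: (1589/9141) = +1·(9141/1589) since 1589 mod 4 = 1, 9141 mod 4 = 1; sign now +1
(9141/1589) = (1196/1589)   [reduce mod 1589]
1196 = 2^2·299; (2/1589) = -1 since 1589 mod 8 = 5, so (1196/1589) = (-1)^2·(299/1589); sign now +1
reciprocity: (299/1589) = +1·(1589/299) since 299 mod 4 = 3, 1589 mod 4 = 1; sign now +1
(1589/299) = (94/299)   [reduce mod 299]
94 = 2^1·47; (2/299) = -1 since 299 mod 8 = 3, so (94/299) = (-1)^1·(47/299); sign now -1
reciprocity: (47/299) = -1·(299/47) since 47 mod 4 = 3, 299 mod 4 = 3; sign now +1
(299/47) = (17/47)   [reduce mod 47]
reciprocity: (17/47) = +1·(47/17) since 17 mod 4 = 1, 47 mod 4 = 3; sign now +1
(47/17) = (13/17)   [reduce mod 17]
reciprocity: (13/17) = +1·(17/13) since 13 mod 4 = 1, 17 mod 4 = 1; sign now +1
(17/13) = (4/13)   [reduce mod 13]
4 = 2^2·1; (2/13) = -1 since 13 mod 8 = 5, so (4/13) = (-1)^2·(1/13); sign now +1
(1/13) = 1; final value = sign = +1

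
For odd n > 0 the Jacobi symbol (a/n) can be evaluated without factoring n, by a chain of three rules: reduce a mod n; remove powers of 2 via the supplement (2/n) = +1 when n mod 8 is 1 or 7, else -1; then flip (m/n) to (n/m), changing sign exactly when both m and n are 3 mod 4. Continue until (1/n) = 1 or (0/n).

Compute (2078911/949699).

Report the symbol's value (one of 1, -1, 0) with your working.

1

(2078911/949699) = (179513/949699)   [reduce mod 949699]
reciprocity: (179513/949699) = +1·(949699/179513) since 179513 mod 4 = 1, 949699 mod 4 = 3; sign now +1
(949699/179513) = (52134/179513)   [reduce mod 179513]
52134 = 2^1·26067; (2/179513) = +1 since 179513 mod 8 = 1, so (52134/179513) = (+1)^1·(26067/179513); sign now +1
reciprocity: (26067/179513) = +1·(179513/26067) since 26067 mod 4 = 3, 179513 mod 4 = 1; sign now +1
(179513/26067) = (23111/26067)   [reduce mod 26067]
reciprocity: (23111/26067) = -1·(26067/23111) since 23111 mod 4 = 3, 26067 mod 4 = 3; sign now -1
(26067/23111) = (2956/23111)   [reduce mod 23111]
2956 = 2^2·739; (2/23111) = +1 since 23111 mod 8 = 7, so (2956/23111) = (+1)^2·(739/23111); sign now -1
reciprocity: (739/23111) = -1·(23111/739) since 739 mod 4 = 3, 23111 mod 4 = 3; sign now +1
(23111/739) = (202/739)   [reduce mod 739]
202 = 2^1·101; (2/739) = -1 since 739 mod 8 = 3, so (202/739) = (-1)^1·(101/739); sign now -1
reciprocity: (101/739) = +1·(739/101) since 101 mod 4 = 1, 739 mod 4 = 3; sign now -1
(739/101) = (32/101)   [reduce mod 101]
32 = 2^5·1; (2/101) = -1 since 101 mod 8 = 5, so (32/101) = (-1)^5·(1/101); sign now +1
(1/101) = 1; final value = sign = +1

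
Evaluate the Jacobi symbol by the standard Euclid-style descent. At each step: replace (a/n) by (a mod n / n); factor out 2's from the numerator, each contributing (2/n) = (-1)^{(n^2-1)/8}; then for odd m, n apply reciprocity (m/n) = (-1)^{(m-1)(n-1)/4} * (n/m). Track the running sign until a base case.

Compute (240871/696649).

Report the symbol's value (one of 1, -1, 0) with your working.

-1

flip (240871/696649) -> (696649/240871): both odd, 240871 mod 4 = 3, 696649 mod 4 = 1, so the flip contributes +1; sign now +1
(696649/240871): 696649 mod 240871 = 214907, so (696649/240871) = (214907/240871)
flip (214907/240871) -> (240871/214907): both odd, 214907 mod 4 = 3, 240871 mod 4 = 3, so the flip contributes -1; sign now -1
(240871/214907): 240871 mod 214907 = 25964, so (240871/214907) = (25964/214907)
factor out 2^2: 25964 = 2^2·6491; with 214907 mod 8 = 3, (2/214907) = -1; sign now -1; continue with (6491/214907)
flip (6491/214907) -> (214907/6491): both odd, 6491 mod 4 = 3, 214907 mod 4 = 3, so the flip contributes -1; sign now +1
(214907/6491): 214907 mod 6491 = 704, so (214907/6491) = (704/6491)
factor out 2^6: 704 = 2^6·11; with 6491 mod 8 = 3, (2/6491) = -1; sign now +1; continue with (11/6491)
flip (11/6491) -> (6491/11): both odd, 11 mod 4 = 3, 6491 mod 4 = 3, so the flip contributes -1; sign now -1
(6491/11): 6491 mod 11 = 1, so (6491/11) = (1/11)
reached (1/11) = 1, so the symbol is -1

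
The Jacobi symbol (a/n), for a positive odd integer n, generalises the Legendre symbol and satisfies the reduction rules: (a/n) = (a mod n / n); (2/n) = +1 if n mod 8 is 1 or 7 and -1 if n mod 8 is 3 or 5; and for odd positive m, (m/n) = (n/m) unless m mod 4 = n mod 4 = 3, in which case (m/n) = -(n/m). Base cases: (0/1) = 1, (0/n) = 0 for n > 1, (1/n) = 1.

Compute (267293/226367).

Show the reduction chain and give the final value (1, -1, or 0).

(267293/226367) = (40926/226367)   [reduce mod 226367]
40926 = 2^1·20463; (2/226367) = +1 since 226367 mod 8 = 7, so (40926/226367) = (+1)^1·(20463/226367); sign now +1
reciprocity: (20463/226367) = -1·(226367/20463) since 20463 mod 4 = 3, 226367 mod 4 = 3; sign now -1
(226367/20463) = (1274/20463)   [reduce mod 20463]
1274 = 2^1·637; (2/20463) = +1 since 20463 mod 8 = 7, so (1274/20463) = (+1)^1·(637/20463); sign now -1
reciprocity: (637/20463) = +1·(20463/637) since 637 mod 4 = 1, 20463 mod 4 = 3; sign now -1
(20463/637) = (79/637)   [reduce mod 637]
reciprocity: (79/637) = +1·(637/79) since 79 mod 4 = 3, 637 mod 4 = 1; sign now -1
(637/79) = (5/79)   [reduce mod 79]
reciprocity: (5/79) = +1·(79/5) since 5 mod 4 = 1, 79 mod 4 = 3; sign now -1
(79/5) = (4/5)   [reduce mod 5]
4 = 2^2·1; (2/5) = -1 since 5 mod 8 = 5, so (4/5) = (-1)^2·(1/5); sign now -1
(1/5) = 1; final value = sign = -1

-1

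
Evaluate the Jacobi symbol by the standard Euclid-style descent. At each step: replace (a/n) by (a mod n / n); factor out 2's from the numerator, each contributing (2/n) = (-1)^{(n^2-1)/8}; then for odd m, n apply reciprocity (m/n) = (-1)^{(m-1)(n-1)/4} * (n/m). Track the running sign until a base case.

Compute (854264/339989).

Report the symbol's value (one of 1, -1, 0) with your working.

(854264/339989): 854264 mod 339989 = 174286, so (854264/339989) = (174286/339989)
factor out 2^1: 174286 = 2^1·87143; with 339989 mod 8 = 5, (2/339989) = -1; sign now -1; continue with (87143/339989)
flip (87143/339989) -> (339989/87143): both odd, 87143 mod 4 = 3, 339989 mod 4 = 1, so the flip contributes +1; sign now -1
(339989/87143): 339989 mod 87143 = 78560, so (339989/87143) = (78560/87143)
factor out 2^5: 78560 = 2^5·2455; with 87143 mod 8 = 7, (2/87143) = +1; sign now -1; continue with (2455/87143)
flip (2455/87143) -> (87143/2455): both odd, 2455 mod 4 = 3, 87143 mod 4 = 3, so the flip contributes -1; sign now +1
(87143/2455): 87143 mod 2455 = 1218, so (87143/2455) = (1218/2455)
factor out 2^1: 1218 = 2^1·609; with 2455 mod 8 = 7, (2/2455) = +1; sign now +1; continue with (609/2455)
flip (609/2455) -> (2455/609): both odd, 609 mod 4 = 1, 2455 mod 4 = 3, so the flip contributes +1; sign now +1
(2455/609): 2455 mod 609 = 19, so (2455/609) = (19/609)
flip (19/609) -> (609/19): both odd, 19 mod 4 = 3, 609 mod 4 = 1, so the flip contributes +1; sign now +1
(609/19): 609 mod 19 = 1, so (609/19) = (1/19)
reached (1/19) = 1, so the symbol is +1

1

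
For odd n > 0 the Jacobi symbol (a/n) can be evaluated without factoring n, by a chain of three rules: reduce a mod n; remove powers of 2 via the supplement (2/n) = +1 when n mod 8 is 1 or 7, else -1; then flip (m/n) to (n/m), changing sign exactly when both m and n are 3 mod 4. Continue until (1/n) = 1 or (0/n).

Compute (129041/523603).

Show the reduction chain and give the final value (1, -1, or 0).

-1

flip (129041/523603) -> (523603/129041): both odd, 129041 mod 4 = 1, 523603 mod 4 = 3, so the flip contributes +1; sign now +1
(523603/129041): 523603 mod 129041 = 7439, so (523603/129041) = (7439/129041)
flip (7439/129041) -> (129041/7439): both odd, 7439 mod 4 = 3, 129041 mod 4 = 1, so the flip contributes +1; sign now +1
(129041/7439): 129041 mod 7439 = 2578, so (129041/7439) = (2578/7439)
factor out 2^1: 2578 = 2^1·1289; with 7439 mod 8 = 7, (2/7439) = +1; sign now +1; continue with (1289/7439)
flip (1289/7439) -> (7439/1289): both odd, 1289 mod 4 = 1, 7439 mod 4 = 3, so the flip contributes +1; sign now +1
(7439/1289): 7439 mod 1289 = 994, so (7439/1289) = (994/1289)
factor out 2^1: 994 = 2^1·497; with 1289 mod 8 = 1, (2/1289) = +1; sign now +1; continue with (497/1289)
flip (497/1289) -> (1289/497): both odd, 497 mod 4 = 1, 1289 mod 4 = 1, so the flip contributes +1; sign now +1
(1289/497): 1289 mod 497 = 295, so (1289/497) = (295/497)
flip (295/497) -> (497/295): both odd, 295 mod 4 = 3, 497 mod 4 = 1, so the flip contributes +1; sign now +1
(497/295): 497 mod 295 = 202, so (497/295) = (202/295)
factor out 2^1: 202 = 2^1·101; with 295 mod 8 = 7, (2/295) = +1; sign now +1; continue with (101/295)
flip (101/295) -> (295/101): both odd, 101 mod 4 = 1, 295 mod 4 = 3, so the flip contributes +1; sign now +1
(295/101): 295 mod 101 = 93, so (295/101) = (93/101)
flip (93/101) -> (101/93): both odd, 93 mod 4 = 1, 101 mod 4 = 1, so the flip contributes +1; sign now +1
(101/93): 101 mod 93 = 8, so (101/93) = (8/93)
factor out 2^3: 8 = 2^3·1; with 93 mod 8 = 5, (2/93) = -1; sign now -1; continue with (1/93)
reached (1/93) = 1, so the symbol is -1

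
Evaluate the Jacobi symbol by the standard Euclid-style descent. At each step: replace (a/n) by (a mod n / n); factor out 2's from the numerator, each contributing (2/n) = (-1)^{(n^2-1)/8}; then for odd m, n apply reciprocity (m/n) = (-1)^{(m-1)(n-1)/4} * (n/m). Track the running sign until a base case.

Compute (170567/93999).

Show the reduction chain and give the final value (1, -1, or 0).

(170567/93999) = (76568/93999)   [reduce mod 93999]
76568 = 2^3·9571; (2/93999) = +1 since 93999 mod 8 = 7, so (76568/93999) = (+1)^3·(9571/93999); sign now +1
reciprocity: (9571/93999) = -1·(93999/9571) since 9571 mod 4 = 3, 93999 mod 4 = 3; sign now -1
(93999/9571) = (7860/9571)   [reduce mod 9571]
7860 = 2^2·1965; (2/9571) = -1 since 9571 mod 8 = 3, so (7860/9571) = (-1)^2·(1965/9571); sign now -1
reciprocity: (1965/9571) = +1·(9571/1965) since 1965 mod 4 = 1, 9571 mod 4 = 3; sign now -1
(9571/1965) = (1711/1965)   [reduce mod 1965]
reciprocity: (1711/1965) = +1·(1965/1711) since 1711 mod 4 = 3, 1965 mod 4 = 1; sign now -1
(1965/1711) = (254/1711)   [reduce mod 1711]
254 = 2^1·127; (2/1711) = +1 since 1711 mod 8 = 7, so (254/1711) = (+1)^1·(127/1711); sign now -1
reciprocity: (127/1711) = -1·(1711/127) since 127 mod 4 = 3, 1711 mod 4 = 3; sign now +1
(1711/127) = (60/127)   [reduce mod 127]
60 = 2^2·15; (2/127) = +1 since 127 mod 8 = 7, so (60/127) = (+1)^2·(15/127); sign now +1
reciprocity: (15/127) = -1·(127/15) since 15 mod 4 = 3, 127 mod 4 = 3; sign now -1
(127/15) = (7/15)   [reduce mod 15]
reciprocity: (7/15) = -1·(15/7) since 7 mod 4 = 3, 15 mod 4 = 3; sign now +1
(15/7) = (1/7)   [reduce mod 7]
(1/7) = 1; final value = sign = +1

1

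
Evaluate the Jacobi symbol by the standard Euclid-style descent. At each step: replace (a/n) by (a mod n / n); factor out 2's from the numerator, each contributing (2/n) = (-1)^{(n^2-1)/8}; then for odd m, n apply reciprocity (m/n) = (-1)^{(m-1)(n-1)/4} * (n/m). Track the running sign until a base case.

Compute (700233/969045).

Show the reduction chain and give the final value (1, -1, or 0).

flip (700233/969045) -> (969045/700233): both odd, 700233 mod 4 = 1, 969045 mod 4 = 1, so the flip contributes +1; sign now +1
(969045/700233): 969045 mod 700233 = 268812, so (969045/700233) = (268812/700233)
factor out 2^2: 268812 = 2^2·67203; with 700233 mod 8 = 1, (2/700233) = +1; sign now +1; continue with (67203/700233)
flip (67203/700233) -> (700233/67203): both odd, 67203 mod 4 = 3, 700233 mod 4 = 1, so the flip contributes +1; sign now +1
(700233/67203): 700233 mod 67203 = 28203, so (700233/67203) = (28203/67203)
flip (28203/67203) -> (67203/28203): both odd, 28203 mod 4 = 3, 67203 mod 4 = 3, so the flip contributes -1; sign now -1
(67203/28203): 67203 mod 28203 = 10797, so (67203/28203) = (10797/28203)
flip (10797/28203) -> (28203/10797): both odd, 10797 mod 4 = 1, 28203 mod 4 = 3, so the flip contributes +1; sign now -1
(28203/10797): 28203 mod 10797 = 6609, so (28203/10797) = (6609/10797)
flip (6609/10797) -> (10797/6609): both odd, 6609 mod 4 = 1, 10797 mod 4 = 1, so the flip contributes +1; sign now -1
(10797/6609): 10797 mod 6609 = 4188, so (10797/6609) = (4188/6609)
factor out 2^2: 4188 = 2^2·1047; with 6609 mod 8 = 1, (2/6609) = +1; sign now -1; continue with (1047/6609)
flip (1047/6609) -> (6609/1047): both odd, 1047 mod 4 = 3, 6609 mod 4 = 1, so the flip contributes +1; sign now -1
(6609/1047): 6609 mod 1047 = 327, so (6609/1047) = (327/1047)
flip (327/1047) -> (1047/327): both odd, 327 mod 4 = 3, 1047 mod 4 = 3, so the flip contributes -1; sign now +1
(1047/327): 1047 mod 327 = 66, so (1047/327) = (66/327)
factor out 2^1: 66 = 2^1·33; with 327 mod 8 = 7, (2/327) = +1; sign now +1; continue with (33/327)
flip (33/327) -> (327/33): both odd, 33 mod 4 = 1, 327 mod 4 = 3, so the flip contributes +1; sign now +1
(327/33): 327 mod 33 = 30, so (327/33) = (30/33)
factor out 2^1: 30 = 2^1·15; with 33 mod 8 = 1, (2/33) = +1; sign now +1; continue with (15/33)
flip (15/33) -> (33/15): both odd, 15 mod 4 = 3, 33 mod 4 = 1, so the flip contributes +1; sign now +1
(33/15): 33 mod 15 = 3, so (33/15) = (3/15)
flip (3/15) -> (15/3): both odd, 3 mod 4 = 3, 15 mod 4 = 3, so the flip contributes -1; sign now -1
(15/3): 15 mod 3 = 0, so (15/3) = (0/3)
reached (0/3); gcd(a, n) > 1, so (0/3) = 0 and the symbol is 0

0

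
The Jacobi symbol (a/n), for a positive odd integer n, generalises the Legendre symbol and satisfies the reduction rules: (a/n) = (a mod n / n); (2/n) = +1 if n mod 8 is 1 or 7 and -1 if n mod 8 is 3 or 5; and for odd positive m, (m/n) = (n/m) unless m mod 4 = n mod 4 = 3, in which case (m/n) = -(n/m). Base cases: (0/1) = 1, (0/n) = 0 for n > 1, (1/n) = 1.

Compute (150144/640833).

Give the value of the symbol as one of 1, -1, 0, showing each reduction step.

0

factor out 2^7: 150144 = 2^7·1173; with 640833 mod 8 = 1, (2/640833) = +1; sign now +1; continue with (1173/640833)
flip (1173/640833) -> (640833/1173): both odd, 1173 mod 4 = 1, 640833 mod 4 = 1, so the flip contributes +1; sign now +1
(640833/1173): 640833 mod 1173 = 375, so (640833/1173) = (375/1173)
flip (375/1173) -> (1173/375): both odd, 375 mod 4 = 3, 1173 mod 4 = 1, so the flip contributes +1; sign now +1
(1173/375): 1173 mod 375 = 48, so (1173/375) = (48/375)
factor out 2^4: 48 = 2^4·3; with 375 mod 8 = 7, (2/375) = +1; sign now +1; continue with (3/375)
flip (3/375) -> (375/3): both odd, 3 mod 4 = 3, 375 mod 4 = 3, so the flip contributes -1; sign now -1
(375/3): 375 mod 3 = 0, so (375/3) = (0/3)
reached (0/3); gcd(a, n) > 1, so (0/3) = 0 and the symbol is 0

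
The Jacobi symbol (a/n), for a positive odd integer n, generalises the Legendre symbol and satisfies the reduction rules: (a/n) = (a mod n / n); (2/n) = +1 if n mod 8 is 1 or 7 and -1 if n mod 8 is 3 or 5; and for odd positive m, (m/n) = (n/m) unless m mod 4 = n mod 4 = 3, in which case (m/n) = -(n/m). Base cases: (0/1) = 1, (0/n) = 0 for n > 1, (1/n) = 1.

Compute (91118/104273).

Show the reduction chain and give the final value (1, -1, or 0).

1

91118 = 2^1·45559; (2/104273) = +1 since 104273 mod 8 = 1, so (91118/104273) = (+1)^1·(45559/104273); sign now +1
reciprocity: (45559/104273) = +1·(104273/45559) since 45559 mod 4 = 3, 104273 mod 4 = 1; sign now +1
(104273/45559) = (13155/45559)   [reduce mod 45559]
reciprocity: (13155/45559) = -1·(45559/13155) since 13155 mod 4 = 3, 45559 mod 4 = 3; sign now -1
(45559/13155) = (6094/13155)   [reduce mod 13155]
6094 = 2^1·3047; (2/13155) = -1 since 13155 mod 8 = 3, so (6094/13155) = (-1)^1·(3047/13155); sign now +1
reciprocity: (3047/13155) = -1·(13155/3047) since 3047 mod 4 = 3, 13155 mod 4 = 3; sign now -1
(13155/3047) = (967/3047)   [reduce mod 3047]
reciprocity: (967/3047) = -1·(3047/967) since 967 mod 4 = 3, 3047 mod 4 = 3; sign now +1
(3047/967) = (146/967)   [reduce mod 967]
146 = 2^1·73; (2/967) = +1 since 967 mod 8 = 7, so (146/967) = (+1)^1·(73/967); sign now +1
reciprocity: (73/967) = +1·(967/73) since 73 mod 4 = 1, 967 mod 4 = 3; sign now +1
(967/73) = (18/73)   [reduce mod 73]
18 = 2^1·9; (2/73) = +1 since 73 mod 8 = 1, so (18/73) = (+1)^1·(9/73); sign now +1
reciprocity: (9/73) = +1·(73/9) since 9 mod 4 = 1, 73 mod 4 = 1; sign now +1
(73/9) = (1/9)   [reduce mod 9]
(1/9) = 1; final value = sign = +1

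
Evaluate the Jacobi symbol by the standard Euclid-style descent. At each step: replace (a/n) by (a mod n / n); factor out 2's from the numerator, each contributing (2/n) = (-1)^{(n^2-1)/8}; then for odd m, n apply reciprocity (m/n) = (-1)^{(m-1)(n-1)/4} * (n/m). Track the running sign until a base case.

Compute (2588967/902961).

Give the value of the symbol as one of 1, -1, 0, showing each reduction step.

0

(2588967/902961): 2588967 mod 902961 = 783045, so (2588967/902961) = (783045/902961)
flip (783045/902961) -> (902961/783045): both odd, 783045 mod 4 = 1, 902961 mod 4 = 1, so the flip contributes +1; sign now +1
(902961/783045): 902961 mod 783045 = 119916, so (902961/783045) = (119916/783045)
factor out 2^2: 119916 = 2^2·29979; with 783045 mod 8 = 5, (2/783045) = -1; sign now +1; continue with (29979/783045)
flip (29979/783045) -> (783045/29979): both odd, 29979 mod 4 = 3, 783045 mod 4 = 1, so the flip contributes +1; sign now +1
(783045/29979): 783045 mod 29979 = 3591, so (783045/29979) = (3591/29979)
flip (3591/29979) -> (29979/3591): both odd, 3591 mod 4 = 3, 29979 mod 4 = 3, so the flip contributes -1; sign now -1
(29979/3591): 29979 mod 3591 = 1251, so (29979/3591) = (1251/3591)
flip (1251/3591) -> (3591/1251): both odd, 1251 mod 4 = 3, 3591 mod 4 = 3, so the flip contributes -1; sign now +1
(3591/1251): 3591 mod 1251 = 1089, so (3591/1251) = (1089/1251)
flip (1089/1251) -> (1251/1089): both odd, 1089 mod 4 = 1, 1251 mod 4 = 3, so the flip contributes +1; sign now +1
(1251/1089): 1251 mod 1089 = 162, so (1251/1089) = (162/1089)
factor out 2^1: 162 = 2^1·81; with 1089 mod 8 = 1, (2/1089) = +1; sign now +1; continue with (81/1089)
flip (81/1089) -> (1089/81): both odd, 81 mod 4 = 1, 1089 mod 4 = 1, so the flip contributes +1; sign now +1
(1089/81): 1089 mod 81 = 36, so (1089/81) = (36/81)
factor out 2^2: 36 = 2^2·9; with 81 mod 8 = 1, (2/81) = +1; sign now +1; continue with (9/81)
flip (9/81) -> (81/9): both odd, 9 mod 4 = 1, 81 mod 4 = 1, so the flip contributes +1; sign now +1
(81/9): 81 mod 9 = 0, so (81/9) = (0/9)
reached (0/9); gcd(a, n) > 1, so (0/9) = 0 and the symbol is 0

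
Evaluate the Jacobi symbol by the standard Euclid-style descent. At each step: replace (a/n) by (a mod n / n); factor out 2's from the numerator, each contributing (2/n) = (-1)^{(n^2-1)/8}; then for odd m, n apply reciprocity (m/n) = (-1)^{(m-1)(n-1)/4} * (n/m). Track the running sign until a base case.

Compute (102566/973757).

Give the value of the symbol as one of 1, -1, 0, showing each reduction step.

1

102566 = 2^1·51283; (2/973757) = -1 since 973757 mod 8 = 5, so (102566/973757) = (-1)^1·(51283/973757); sign now -1
reciprocity: (51283/973757) = +1·(973757/51283) since 51283 mod 4 = 3, 973757 mod 4 = 1; sign now -1
(973757/51283) = (50663/51283)   [reduce mod 51283]
reciprocity: (50663/51283) = -1·(51283/50663) since 50663 mod 4 = 3, 51283 mod 4 = 3; sign now +1
(51283/50663) = (620/50663)   [reduce mod 50663]
620 = 2^2·155; (2/50663) = +1 since 50663 mod 8 = 7, so (620/50663) = (+1)^2·(155/50663); sign now +1
reciprocity: (155/50663) = -1·(50663/155) since 155 mod 4 = 3, 50663 mod 4 = 3; sign now -1
(50663/155) = (133/155)   [reduce mod 155]
reciprocity: (133/155) = +1·(155/133) since 133 mod 4 = 1, 155 mod 4 = 3; sign now -1
(155/133) = (22/133)   [reduce mod 133]
22 = 2^1·11; (2/133) = -1 since 133 mod 8 = 5, so (22/133) = (-1)^1·(11/133); sign now +1
reciprocity: (11/133) = +1·(133/11) since 11 mod 4 = 3, 133 mod 4 = 1; sign now +1
(133/11) = (1/11)   [reduce mod 11]
(1/11) = 1; final value = sign = +1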